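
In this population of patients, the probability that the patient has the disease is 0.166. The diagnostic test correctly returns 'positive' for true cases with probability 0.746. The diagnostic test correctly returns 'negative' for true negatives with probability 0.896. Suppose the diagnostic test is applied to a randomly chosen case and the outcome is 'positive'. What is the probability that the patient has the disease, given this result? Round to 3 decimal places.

P(H | E) ≈ 0.588

Write H for 'the patient has the disease'. Prior odds H:¬H = 0.166/0.834 = 0.19904. For the 'positive' outcome, the likelihood ratio is 0.746/0.104 = 7.1731.
Posterior odds = 0.19904 × 7.1731 = 1.4277, so P(H|E) = 1.4277/(1+1.4277) = 0.588.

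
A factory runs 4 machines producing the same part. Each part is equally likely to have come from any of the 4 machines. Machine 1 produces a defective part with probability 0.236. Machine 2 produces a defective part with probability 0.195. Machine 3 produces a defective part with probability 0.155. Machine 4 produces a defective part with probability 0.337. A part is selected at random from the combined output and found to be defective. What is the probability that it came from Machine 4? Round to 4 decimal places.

Posterior probability ≈ 0.3651

Tabulate prior·likelihood by source: [1] prior 0.25, lik 0.236, product 0.05900; [2] prior 0.25, lik 0.195, product 0.04875; [3] prior 0.25, lik 0.155, product 0.03875; [4] prior 0.25, lik 0.337, product 0.08425.
Normalizing constant = 0.23075; the posterior for Machine 4 is its product over the sum, 0.08425/0.23075 = 0.3651.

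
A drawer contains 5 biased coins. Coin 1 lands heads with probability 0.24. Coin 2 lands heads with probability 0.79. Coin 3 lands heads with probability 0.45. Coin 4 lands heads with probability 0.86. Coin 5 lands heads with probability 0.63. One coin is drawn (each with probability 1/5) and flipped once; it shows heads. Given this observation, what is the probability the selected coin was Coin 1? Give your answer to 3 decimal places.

Posterior probability ≈ 0.081

P(heads|C1) = 0.24; P(heads|C2) = 0.79; P(heads|C3) = 0.45; P(heads|C4) = 0.86; P(heads|C5) = 0.63.
Prior × likelihood for each source: 0.2·0.24=0.04800, 0.2·0.79=0.1580, 0.2·0.45=0.09000, 0.2·0.86=0.1720, 0.2·0.63=0.1260. Summing gives P(heads) = 0.59400.
P(Coin 1 | heads) = 0.04800 / 0.59400 = 0.081.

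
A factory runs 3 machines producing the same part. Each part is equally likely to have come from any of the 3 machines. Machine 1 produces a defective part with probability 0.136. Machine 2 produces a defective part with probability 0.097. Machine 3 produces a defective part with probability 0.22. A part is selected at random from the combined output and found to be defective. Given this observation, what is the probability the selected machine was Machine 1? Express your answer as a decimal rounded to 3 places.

Tabulate prior·likelihood by source: [1] prior 0.333333, lik 0.136, product 0.04533; [2] prior 0.333333, lik 0.097, product 0.03233; [3] prior 0.333333, lik 0.22, product 0.07333.
Normalizing constant = 0.15100; the posterior for Machine 1 is its product over the sum, 0.04533/0.15100 = 0.300.

Posterior probability ≈ 0.300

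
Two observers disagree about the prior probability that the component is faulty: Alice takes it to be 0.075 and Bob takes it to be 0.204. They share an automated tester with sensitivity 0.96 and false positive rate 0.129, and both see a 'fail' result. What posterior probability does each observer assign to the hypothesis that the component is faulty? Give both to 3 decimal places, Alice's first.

Alice: 0.376; Bob: 0.656

P('+'|H) = 0.96, P('+'|¬H) = 0.129.
Alice: numerator 0.96·0.075 = 0.072000; evidence = 0.072000+0.129·0.925 = 0.19133; posterior = 0.376.
Bob: numerator 0.96·0.204 = 0.19584; evidence = 0.19584+0.129·0.796 = 0.29852; posterior = 0.656.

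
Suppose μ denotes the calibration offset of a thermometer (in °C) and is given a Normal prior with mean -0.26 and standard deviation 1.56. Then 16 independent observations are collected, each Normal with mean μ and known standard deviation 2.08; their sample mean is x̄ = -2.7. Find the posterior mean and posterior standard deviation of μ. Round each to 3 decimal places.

Posterior mean ≈ -2.456; posterior SD ≈ 0.493

Prior precision 1/τ₀² = 1/1.56² = 0.410914; data precision n/σ² = 16/2.08² = 3.69822.
Posterior precision = 0.410914 + 3.69822 = 4.10914, giving posterior SD = 1/√4.10914 = 0.493.
Posterior mean = (0.410914·-0.26 + 3.69822·-2.7) / 4.10914 = -2.456.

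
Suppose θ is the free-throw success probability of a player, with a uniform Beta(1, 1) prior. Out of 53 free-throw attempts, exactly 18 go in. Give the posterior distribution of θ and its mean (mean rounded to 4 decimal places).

Observing 18 successes and 35 failures updates Beta(1, 1) by adding the success and failure counts to the two shape parameters: α = 1+18 = 19, β = 1+35 = 36.
E[θ | data] = 19/(19+36) = 0.3455.

Posterior: Beta(19, 36); mean ≈ 0.3455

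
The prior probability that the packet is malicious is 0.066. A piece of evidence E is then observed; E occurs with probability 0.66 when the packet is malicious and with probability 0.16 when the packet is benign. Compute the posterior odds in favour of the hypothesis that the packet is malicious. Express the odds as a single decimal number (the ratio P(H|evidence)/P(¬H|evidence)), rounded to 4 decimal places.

Prior odds = 0.066/(1−0.066) = 0.070664. In log-odds, ln(0.070664) = -2.6498.
Add log likelihood ratio: ln(4.1250) = 1.4171.
Posterior log-odds = -1.2328, so posterior odds = exp(-1.2328) = 0.29149.

Posterior odds ≈ 0.2915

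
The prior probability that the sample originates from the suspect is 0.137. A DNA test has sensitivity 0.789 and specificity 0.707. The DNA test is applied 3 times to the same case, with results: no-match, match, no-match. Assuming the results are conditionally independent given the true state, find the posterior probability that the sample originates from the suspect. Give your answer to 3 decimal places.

Posterior P(H) ≈ 0.037

With H the event that the sample originates from the suspect, the joint likelihood of the observed sequence is P(data|H) = 0.211·0.789·0.211 = 0.035127 and P(data|¬H) = 0.707·0.293·0.707 = 0.14646.
Bayes: P(H|data) = 0.137·0.035127 / (0.137·0.035127 + 0.863·0.14646) = 0.0048124/0.13120 = 0.0367.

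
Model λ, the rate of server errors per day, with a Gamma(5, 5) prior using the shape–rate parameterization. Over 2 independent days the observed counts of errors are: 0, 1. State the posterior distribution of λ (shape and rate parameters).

Posterior: Gamma(shape=6, rate=7)

Total count ∑xᵢ = 1 over n = 2 days.
Gamma is conjugate to the Poisson likelihood: posterior is Gamma(shape = 5+1 = 6, rate = 5+2 = 7).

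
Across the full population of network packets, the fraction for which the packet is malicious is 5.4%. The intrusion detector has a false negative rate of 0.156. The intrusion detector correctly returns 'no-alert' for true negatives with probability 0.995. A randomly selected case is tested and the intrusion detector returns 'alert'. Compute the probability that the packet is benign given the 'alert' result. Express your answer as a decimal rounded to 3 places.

Write H for 'the packet is malicious'. Prior odds H:¬H = 0.054/0.946 = 0.057082. For the 'alert' outcome, the likelihood ratio is 0.844/0.005 = 168.80.
Posterior odds = 0.057082 × 168.80 = 9.6355, so P(H|E) = 9.6355/(1+9.6355) = 0.906. Then P(¬H|E) = 1 − 0.906 = 0.094.

P(¬H | E) ≈ 0.094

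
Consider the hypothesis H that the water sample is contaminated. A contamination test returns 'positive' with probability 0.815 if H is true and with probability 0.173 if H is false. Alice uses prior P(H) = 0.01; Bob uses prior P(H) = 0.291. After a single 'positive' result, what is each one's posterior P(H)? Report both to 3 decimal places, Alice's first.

The likelihood ratio for a 'positive' result is 0.815/0.173 = 4.7110.
Alice: prior odds 0.01/0.99 = 0.010101; posterior odds 0.047586; posterior probability 0.045.
Bob: prior odds 0.291/0.709 = 0.41044; posterior odds 1.9336; posterior probability 0.659.

Alice: 0.045; Bob: 0.659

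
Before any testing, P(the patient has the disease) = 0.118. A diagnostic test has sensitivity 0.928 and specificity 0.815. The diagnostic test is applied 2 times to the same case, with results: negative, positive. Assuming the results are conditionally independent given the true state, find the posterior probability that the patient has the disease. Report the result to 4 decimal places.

Let H be the event that the patient has the disease; start with P(H) = 0.118. P('positive'|H) = 0.928, P('positive'|¬H) = 0.185.
Update on result 1 ('negative'): P(H) ← 0.072·0.1180 / (0.072·0.1180 + 0.815·0.8820) = 0.0084960/0.72733 = 0.0117.
Update on result 2 ('positive'): P(H) ← 0.928·0.0117 / (0.928·0.0117 + 0.185·0.9883) = 0.010840/0.19368 = 0.0560.

Posterior P(H) ≈ 0.0560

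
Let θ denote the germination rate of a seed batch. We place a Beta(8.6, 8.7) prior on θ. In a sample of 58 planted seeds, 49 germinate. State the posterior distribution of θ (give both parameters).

Posterior: Beta(57.6, 17.7)

The binomial likelihood is conjugate to the Beta prior: with 49 successes and 9 failures, the posterior is Beta(8.6+49, 8.7+9) = Beta(57.6, 17.7).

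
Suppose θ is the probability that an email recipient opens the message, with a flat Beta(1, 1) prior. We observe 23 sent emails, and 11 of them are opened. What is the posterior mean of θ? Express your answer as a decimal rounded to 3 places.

Posterior mean ≈ 0.480

The binomial likelihood is conjugate to the Beta prior: with 11 successes and 12 failures, the posterior is Beta(1+11, 1+12) = Beta(12, 13).
E[θ | data] = 12/(12+13) = 0.480.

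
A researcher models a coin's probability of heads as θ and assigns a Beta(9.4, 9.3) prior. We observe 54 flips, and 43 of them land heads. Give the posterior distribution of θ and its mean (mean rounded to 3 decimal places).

Observing 43 successes and 11 failures updates Beta(9.4, 9.3) by adding the success and failure counts to the two shape parameters: α = 9.4+43 = 52.4, β = 9.3+11 = 20.3.
Posterior mean = α/(α+β) = 52.4/72.7 = 0.721.

Posterior: Beta(52.4, 20.3); mean ≈ 0.721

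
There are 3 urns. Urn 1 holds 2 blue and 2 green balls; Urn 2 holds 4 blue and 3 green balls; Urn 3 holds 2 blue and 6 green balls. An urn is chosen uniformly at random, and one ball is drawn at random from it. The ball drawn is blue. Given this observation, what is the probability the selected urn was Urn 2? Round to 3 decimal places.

Posterior probability ≈ 0.432

Tabulate prior·likelihood by source: [1] prior 0.333333, lik 0.5, product 0.1667; [2] prior 0.333333, lik 0.5714, product 0.1905; [3] prior 0.333333, lik 0.25, product 0.08333.
Normalizing constant = 0.44048; the posterior for Urn 2 is its product over the sum, 0.1905/0.44048 = 0.432.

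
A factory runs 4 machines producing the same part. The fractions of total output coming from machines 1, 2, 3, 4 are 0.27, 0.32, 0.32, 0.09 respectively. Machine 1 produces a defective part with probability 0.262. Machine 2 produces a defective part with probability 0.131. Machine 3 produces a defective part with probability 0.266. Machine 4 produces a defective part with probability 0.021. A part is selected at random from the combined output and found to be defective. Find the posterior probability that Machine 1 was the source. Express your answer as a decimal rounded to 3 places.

Tabulate prior·likelihood by source: [1] prior 0.27, lik 0.262, product 0.07074; [2] prior 0.32, lik 0.131, product 0.04192; [3] prior 0.32, lik 0.266, product 0.08512; [4] prior 0.09, lik 0.021, product 0.001890.
Normalizing constant = 0.19967; the posterior for Machine 1 is its product over the sum, 0.07074/0.19967 = 0.354.

Posterior probability ≈ 0.354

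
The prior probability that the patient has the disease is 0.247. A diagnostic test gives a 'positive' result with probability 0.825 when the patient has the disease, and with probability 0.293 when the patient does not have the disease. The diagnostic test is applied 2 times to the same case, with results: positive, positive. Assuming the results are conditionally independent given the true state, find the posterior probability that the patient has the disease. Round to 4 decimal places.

Posterior P(H) ≈ 0.7223

Let H be the event that the patient has the disease; start with P(H) = 0.247. P('positive'|H) = 0.825, P('positive'|¬H) = 0.293.
Update on result 1 ('positive'): P(H) ← 0.825·0.2470 / (0.825·0.2470 + 0.293·0.7530) = 0.20377/0.42440 = 0.4801.
Update on result 2 ('positive'): P(H) ← 0.825·0.4801 / (0.825·0.4801 + 0.293·0.5199) = 0.39612/0.54844 = 0.7223.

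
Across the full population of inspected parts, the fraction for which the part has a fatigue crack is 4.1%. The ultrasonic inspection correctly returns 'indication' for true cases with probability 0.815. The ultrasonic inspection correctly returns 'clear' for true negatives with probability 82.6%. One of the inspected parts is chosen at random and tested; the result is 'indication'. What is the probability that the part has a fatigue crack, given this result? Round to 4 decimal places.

Let H be the event that the part has a fatigue crack. P(H) = 0.041, so P(¬H) = 0.959. With E the 'indication' result, P(E|H) = 0.815 and P(E|¬H) = 0.174.
P(E) = 0.815·0.041 + 0.174·0.959 = 0.033415 + 0.16687 = 0.20028.
By Bayes' theorem, P(H|E) = 0.033415 / 0.20028 = 0.1668.

P(H | E) ≈ 0.1668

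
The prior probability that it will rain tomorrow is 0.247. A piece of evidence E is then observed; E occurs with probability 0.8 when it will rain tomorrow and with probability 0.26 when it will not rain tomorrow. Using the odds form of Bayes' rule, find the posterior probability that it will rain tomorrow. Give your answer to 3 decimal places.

Posterior probability ≈ 0.502

Prior odds = 0.247/(1−0.247) = 0.32802. In log-odds, ln(0.32802) = -1.1147.
Add log likelihood ratio: ln(3.0769) = 1.1239.
Posterior log-odds = 0.0092532, so posterior odds = exp(0.0092532) = 1.0093. Converting, P(H|E) = 1.0093/2.0093 = 0.502.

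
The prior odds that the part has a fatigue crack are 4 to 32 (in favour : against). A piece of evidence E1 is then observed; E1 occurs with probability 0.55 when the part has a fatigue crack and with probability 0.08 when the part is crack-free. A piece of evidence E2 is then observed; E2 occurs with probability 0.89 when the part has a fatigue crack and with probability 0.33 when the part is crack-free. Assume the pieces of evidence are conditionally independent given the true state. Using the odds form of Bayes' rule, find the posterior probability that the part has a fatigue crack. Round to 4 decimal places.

Posterior probability ≈ 0.6986

Prior odds = 4/32 = 0.12500.
Likelihood ratio for E1 = 0.55/0.08 = 6.8750.
Likelihood ratio for E2 = 0.89/0.33 = 2.6970.
Posterior odds = prior odds × LR₁ × LR₂ = 2.3177.
Posterior probability = odds/(1+odds) = 2.3177/3.3177 = 0.6986.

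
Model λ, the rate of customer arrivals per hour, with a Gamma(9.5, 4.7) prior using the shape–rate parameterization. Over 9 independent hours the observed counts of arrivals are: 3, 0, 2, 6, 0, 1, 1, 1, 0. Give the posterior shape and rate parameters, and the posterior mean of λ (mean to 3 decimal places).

Total count ∑xᵢ = 14 over n = 9 hours.
Gamma is conjugate to the Poisson likelihood: posterior is Gamma(shape = 9.5+14 = 23.5, rate = 4.7+9 = 13.7).
E[λ | data] = 23.5/13.7 = 1.715.

Posterior: Gamma(shape=23.5, rate=13.7); mean ≈ 1.715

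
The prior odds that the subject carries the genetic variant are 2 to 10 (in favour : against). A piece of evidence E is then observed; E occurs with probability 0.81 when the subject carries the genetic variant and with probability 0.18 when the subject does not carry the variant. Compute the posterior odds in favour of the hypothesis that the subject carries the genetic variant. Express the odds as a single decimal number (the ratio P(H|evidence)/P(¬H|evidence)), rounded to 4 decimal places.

Prior odds = 2/10 = 0.20000. In log-odds, ln(0.20000) = -1.6094.
Add log likelihood ratio: ln(4.5000) = 1.5041.
Posterior log-odds = -0.10536, so posterior odds = exp(-0.10536) = 0.90000.

Posterior odds ≈ 0.9000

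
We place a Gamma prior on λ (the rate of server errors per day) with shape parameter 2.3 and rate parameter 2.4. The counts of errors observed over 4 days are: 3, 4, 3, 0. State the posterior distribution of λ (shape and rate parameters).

The Poisson likelihood adds the total count to the shape and the number of exposure periods to the rate. Here ∑xᵢ = 10 and n = 4, so shape 2.3→12.3 and rate 2.4→6.4.

Posterior: Gamma(shape=12.3, rate=6.4)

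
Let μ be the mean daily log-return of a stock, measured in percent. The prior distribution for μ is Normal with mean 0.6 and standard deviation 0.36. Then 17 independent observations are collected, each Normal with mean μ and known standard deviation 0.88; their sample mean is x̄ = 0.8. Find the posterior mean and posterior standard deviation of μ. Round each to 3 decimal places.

With known σ, the Normal prior is conjugate. Weight on the data is w = (n/σ²)/(n/σ² + 1/τ₀²) = 21.9525/(21.9525+7.71605) = 0.73992.
Posterior mean = w·x̄ + (1−w)·μ₀ = 0.73992·0.8 + 0.26008·0.6 = 0.748. Posterior variance = 1/(21.9525+7.71605) = 0.0337057, so SD = 0.184.

Posterior mean ≈ 0.748; posterior SD ≈ 0.184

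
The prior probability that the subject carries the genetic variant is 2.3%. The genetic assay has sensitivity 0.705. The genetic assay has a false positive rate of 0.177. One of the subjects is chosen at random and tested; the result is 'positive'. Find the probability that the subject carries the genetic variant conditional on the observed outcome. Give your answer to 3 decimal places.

Write H for 'the subject carries the genetic variant'. Prior odds H:¬H = 0.023/0.977 = 0.023541. For the 'positive' outcome, the likelihood ratio is 0.705/0.177 = 3.9831.
Posterior odds = 0.023541 × 3.9831 = 0.093767, so P(H|E) = 0.093767/(1+0.093767) = 0.086.

P(H | E) ≈ 0.086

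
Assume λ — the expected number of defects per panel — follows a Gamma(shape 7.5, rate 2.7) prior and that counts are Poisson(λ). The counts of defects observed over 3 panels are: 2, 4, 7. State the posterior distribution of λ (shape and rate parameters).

The Poisson likelihood adds the total count to the shape and the number of exposure periods to the rate. Here ∑xᵢ = 13 and n = 3, so shape 7.5→20.5 and rate 2.7→5.7.

Posterior: Gamma(shape=20.5, rate=5.7)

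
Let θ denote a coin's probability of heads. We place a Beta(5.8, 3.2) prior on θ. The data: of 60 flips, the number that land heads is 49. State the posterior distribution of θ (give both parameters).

Posterior: Beta(54.8, 14.2)

Observing 49 successes and 11 failures updates Beta(5.8, 3.2) by adding the success and failure counts to the two shape parameters: α = 5.8+49 = 54.8, β = 3.2+11 = 14.2.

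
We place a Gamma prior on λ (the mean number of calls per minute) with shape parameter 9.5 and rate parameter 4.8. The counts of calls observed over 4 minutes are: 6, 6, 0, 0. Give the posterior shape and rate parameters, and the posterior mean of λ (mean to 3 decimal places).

Posterior: Gamma(shape=21.5, rate=8.8); mean ≈ 2.443

Total count ∑xᵢ = 12 over n = 4 minutes.
Gamma is conjugate to the Poisson likelihood: posterior is Gamma(shape = 9.5+12 = 21.5, rate = 4.8+4 = 8.8).
E[λ | data] = 21.5/8.8 = 2.443.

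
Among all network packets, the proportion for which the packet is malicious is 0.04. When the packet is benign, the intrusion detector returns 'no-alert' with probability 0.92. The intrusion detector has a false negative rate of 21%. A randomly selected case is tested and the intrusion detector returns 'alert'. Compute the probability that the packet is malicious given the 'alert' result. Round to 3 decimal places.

Write H for 'the packet is malicious'. Prior odds H:¬H = 0.04/0.96 = 0.041667. For the 'alert' outcome, the likelihood ratio is 0.79/0.08 = 9.8750.
Posterior odds = 0.041667 × 9.8750 = 0.41146, so P(H|E) = 0.41146/(1+0.41146) = 0.292.

P(H | E) ≈ 0.292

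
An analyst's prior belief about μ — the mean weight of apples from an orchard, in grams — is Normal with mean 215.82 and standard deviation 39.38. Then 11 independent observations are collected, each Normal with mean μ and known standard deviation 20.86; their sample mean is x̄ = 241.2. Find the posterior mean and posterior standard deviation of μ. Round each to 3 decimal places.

Posterior mean ≈ 240.569; posterior SD ≈ 6.211

With known σ, the Normal prior is conjugate. Weight on the data is w = (n/σ²)/(n/σ² + 1/τ₀²) = 0.0252792/(0.0252792+0.00064483) = 0.97513.
Posterior mean = w·x̄ + (1−w)·μ₀ = 0.97513·241.2 + 0.024874·215.82 = 240.569. Posterior variance = 1/(0.0252792+0.00064483) = 38.5742, so SD = 6.211.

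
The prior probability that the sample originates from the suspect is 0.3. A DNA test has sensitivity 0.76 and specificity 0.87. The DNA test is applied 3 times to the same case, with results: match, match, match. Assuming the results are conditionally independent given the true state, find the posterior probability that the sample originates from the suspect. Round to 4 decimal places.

Posterior P(H) ≈ 0.9885

Let H be the event that the sample originates from the suspect; start with P(H) = 0.3. P('match'|H) = 0.76, P('match'|¬H) = 0.13.
Update on result 1 ('match'): P(H) ← 0.76·0.3000 / (0.76·0.3000 + 0.13·0.7000) = 0.22800/0.31900 = 0.7147.
Update on result 2 ('match'): P(H) ← 0.76·0.7147 / (0.76·0.7147 + 0.13·0.2853) = 0.54320/0.58028 = 0.9361.
Update on result 3 ('match'): P(H) ← 0.76·0.9361 / (0.76·0.9361 + 0.13·0.0639) = 0.71143/0.71974 = 0.9885.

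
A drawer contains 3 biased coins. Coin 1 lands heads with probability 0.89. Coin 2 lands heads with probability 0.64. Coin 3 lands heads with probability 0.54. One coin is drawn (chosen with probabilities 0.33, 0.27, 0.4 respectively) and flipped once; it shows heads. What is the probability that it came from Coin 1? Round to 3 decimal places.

P(heads|C1) = 0.89; P(heads|C2) = 0.64; P(heads|C3) = 0.54.
Prior × likelihood for each source: 0.33·0.89=0.2937, 0.27·0.64=0.1728, 0.4·0.54=0.2160. Summing gives P(heads) = 0.68250.
P(Coin 1 | heads) = 0.2937 / 0.68250 = 0.430.

Posterior probability ≈ 0.430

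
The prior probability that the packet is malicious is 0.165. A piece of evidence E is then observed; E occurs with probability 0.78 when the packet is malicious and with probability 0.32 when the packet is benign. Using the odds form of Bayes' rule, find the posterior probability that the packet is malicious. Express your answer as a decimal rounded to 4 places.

Prior odds = 0.165/(1−0.165) = 0.19760. In log-odds, ln(0.19760) = -1.6215.
Add log likelihood ratio: ln(2.4375) = 0.89097.
Posterior log-odds = -0.73051, so posterior odds = exp(-0.73051) = 0.48166. Converting, P(H|E) = 0.48166/1.4817 = 0.3251.

Posterior probability ≈ 0.3251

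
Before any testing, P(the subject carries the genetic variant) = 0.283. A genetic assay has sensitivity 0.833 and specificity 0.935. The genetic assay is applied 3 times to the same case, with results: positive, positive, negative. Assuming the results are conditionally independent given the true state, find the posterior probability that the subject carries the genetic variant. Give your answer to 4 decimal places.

Let H be the event that the subject carries the genetic variant; start with P(H) = 0.283. P('positive'|H) = 0.833, P('positive'|¬H) = 0.065.
Update on result 1 ('positive'): P(H) ← 0.833·0.2830 / (0.833·0.2830 + 0.065·0.7170) = 0.23574/0.28234 = 0.8349.
Update on result 2 ('positive'): P(H) ← 0.833·0.8349 / (0.833·0.8349 + 0.065·0.1651) = 0.69550/0.70623 = 0.9848.
Update on result 3 ('negative'): P(H) ← 0.167·0.9848 / (0.167·0.9848 + 0.935·0.0152) = 0.16446/0.17867 = 0.9205.

Posterior P(H) ≈ 0.9205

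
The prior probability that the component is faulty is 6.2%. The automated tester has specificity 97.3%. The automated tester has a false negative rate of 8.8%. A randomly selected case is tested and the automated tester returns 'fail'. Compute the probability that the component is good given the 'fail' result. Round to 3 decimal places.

Let H be the event that the component is faulty. P(H) = 0.062, so P(¬H) = 0.938. With E the 'fail' result, P(E|H) = 0.912 and P(E|¬H) = 0.027.
P(E) = 0.912·0.062 + 0.027·0.938 = 0.056544 + 0.025326 = 0.081870.
By Bayes' theorem, P(H|E) = 0.056544 / 0.081870 = 0.691. Hence P(¬H|E) = 1 − 0.691 = 0.309.

P(¬H | E) ≈ 0.309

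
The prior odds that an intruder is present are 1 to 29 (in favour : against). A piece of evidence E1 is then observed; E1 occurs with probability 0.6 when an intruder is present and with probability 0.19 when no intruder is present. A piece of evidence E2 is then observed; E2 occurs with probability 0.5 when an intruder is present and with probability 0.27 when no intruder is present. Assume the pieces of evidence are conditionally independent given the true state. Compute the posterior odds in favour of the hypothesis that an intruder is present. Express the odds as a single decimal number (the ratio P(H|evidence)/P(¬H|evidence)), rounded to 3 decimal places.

Posterior odds ≈ 0.202

Prior odds = 1/29 = 0.034483. In log-odds, ln(0.034483) = -3.3673.
Add log likelihood ratios: ln(3.1579) + ln(1.8519) = 1.7661.
Posterior log-odds = -1.6012, so posterior odds = exp(-1.6012) = 0.20165.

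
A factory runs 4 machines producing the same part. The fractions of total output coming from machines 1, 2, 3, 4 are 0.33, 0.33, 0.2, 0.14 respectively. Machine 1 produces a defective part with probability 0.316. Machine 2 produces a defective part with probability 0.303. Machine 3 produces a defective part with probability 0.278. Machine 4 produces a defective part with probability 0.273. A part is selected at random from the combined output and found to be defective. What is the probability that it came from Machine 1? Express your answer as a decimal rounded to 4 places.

Posterior probability ≈ 0.3498

Tabulate prior·likelihood by source: [1] prior 0.33, lik 0.316, product 0.1043; [2] prior 0.33, lik 0.303, product 0.09999; [3] prior 0.2, lik 0.278, product 0.05560; [4] prior 0.14, lik 0.273, product 0.03822.
Normalizing constant = 0.29809; the posterior for Machine 1 is its product over the sum, 0.1043/0.29809 = 0.3498.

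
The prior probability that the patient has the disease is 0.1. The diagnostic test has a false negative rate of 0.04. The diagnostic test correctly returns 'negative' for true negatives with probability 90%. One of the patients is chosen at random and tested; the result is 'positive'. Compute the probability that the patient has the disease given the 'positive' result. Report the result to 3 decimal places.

P(H | E) ≈ 0.516

Write H for 'the patient has the disease'. Prior odds H:¬H = 0.1/0.9 = 0.11111. For the 'positive' outcome, the likelihood ratio is 0.96/0.1 = 9.6000.
Posterior odds = 0.11111 × 9.6000 = 1.0667, so P(H|E) = 1.0667/(1+1.0667) = 0.516.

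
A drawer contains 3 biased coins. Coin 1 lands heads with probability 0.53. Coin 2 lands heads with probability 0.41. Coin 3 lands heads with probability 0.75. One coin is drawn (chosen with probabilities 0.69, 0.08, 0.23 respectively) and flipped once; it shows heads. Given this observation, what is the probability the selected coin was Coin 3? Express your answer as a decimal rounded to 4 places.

Posterior probability ≈ 0.3021

Tabulate prior·likelihood by source: [1] prior 0.69, lik 0.53, product 0.3657; [2] prior 0.08, lik 0.41, product 0.03280; [3] prior 0.23, lik 0.75, product 0.1725.
Normalizing constant = 0.57100; the posterior for Coin 3 is its product over the sum, 0.1725/0.57100 = 0.3021.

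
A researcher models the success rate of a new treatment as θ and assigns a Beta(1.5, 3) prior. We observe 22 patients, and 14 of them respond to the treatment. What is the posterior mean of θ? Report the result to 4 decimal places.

The binomial likelihood is conjugate to the Beta prior: with 14 successes and 8 failures, the posterior is Beta(1.5+14, 3+8) = Beta(15.5, 11).
E[θ | data] = 15.5/(15.5+11) = 0.5849.

Posterior mean ≈ 0.5849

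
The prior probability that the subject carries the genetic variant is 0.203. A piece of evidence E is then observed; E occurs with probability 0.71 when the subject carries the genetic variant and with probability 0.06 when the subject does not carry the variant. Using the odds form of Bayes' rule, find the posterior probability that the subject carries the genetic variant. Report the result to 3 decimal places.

Prior odds = 0.203/(1−0.203) = 0.25471.
Likelihood ratio for E = 0.71/0.06 = 11.833.
Posterior odds = prior odds × LR = 3.0140.
Posterior probability = odds/(1+odds) = 3.0140/4.0140 = 0.751.

Posterior probability ≈ 0.751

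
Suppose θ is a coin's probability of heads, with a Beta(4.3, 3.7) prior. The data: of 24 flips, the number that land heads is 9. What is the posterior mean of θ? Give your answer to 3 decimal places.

Posterior mean ≈ 0.416

The binomial likelihood is conjugate to the Beta prior: with 9 successes and 15 failures, the posterior is Beta(4.3+9, 3.7+15) = Beta(13.3, 18.7).
E[θ | data] = 13.3/(13.3+18.7) = 0.416.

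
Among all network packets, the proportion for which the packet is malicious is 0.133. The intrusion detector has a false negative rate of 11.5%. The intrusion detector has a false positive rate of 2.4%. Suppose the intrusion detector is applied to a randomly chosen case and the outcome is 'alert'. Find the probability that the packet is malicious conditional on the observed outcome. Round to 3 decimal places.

Let H be the event that the packet is malicious. P(H) = 0.133, so P(¬H) = 0.867. With E the 'alert' result, P(E|H) = 0.885 and P(E|¬H) = 0.024.
P(E) = 0.885·0.133 + 0.024·0.867 = 0.11771 + 0.020808 = 0.13851.
By Bayes' theorem, P(H|E) = 0.11771 / 0.13851 = 0.850.

P(H | E) ≈ 0.850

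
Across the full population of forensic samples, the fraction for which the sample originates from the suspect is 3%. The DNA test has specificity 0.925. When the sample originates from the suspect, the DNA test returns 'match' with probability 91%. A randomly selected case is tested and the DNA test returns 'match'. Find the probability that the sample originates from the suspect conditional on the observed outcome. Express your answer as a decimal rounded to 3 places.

P(H | E) ≈ 0.273

Let H be the event that the sample originates from the suspect. P(H) = 0.03, so P(¬H) = 0.97. With E the 'match' result, P(E|H) = 0.91 and P(E|¬H) = 0.075.
P(E) = 0.91·0.03 + 0.075·0.97 = 0.027300 + 0.072750 = 0.10005.
By Bayes' theorem, P(H|E) = 0.027300 / 0.10005 = 0.273.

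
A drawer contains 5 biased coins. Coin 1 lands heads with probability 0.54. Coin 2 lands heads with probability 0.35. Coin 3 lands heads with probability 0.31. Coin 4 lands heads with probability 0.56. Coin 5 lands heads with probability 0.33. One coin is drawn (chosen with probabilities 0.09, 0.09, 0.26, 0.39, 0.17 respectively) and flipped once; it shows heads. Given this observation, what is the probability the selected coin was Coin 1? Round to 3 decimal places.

Posterior probability ≈ 0.112

P(heads|C1) = 0.54; P(heads|C2) = 0.35; P(heads|C3) = 0.31; P(heads|C4) = 0.56; P(heads|C5) = 0.33.
Prior × likelihood for each source: 0.09·0.54=0.04860, 0.09·0.35=0.03150, 0.26·0.31=0.08060, 0.39·0.56=0.2184, 0.17·0.33=0.05610. Summing gives P(heads) = 0.43520.
P(Coin 1 | heads) = 0.04860 / 0.43520 = 0.112.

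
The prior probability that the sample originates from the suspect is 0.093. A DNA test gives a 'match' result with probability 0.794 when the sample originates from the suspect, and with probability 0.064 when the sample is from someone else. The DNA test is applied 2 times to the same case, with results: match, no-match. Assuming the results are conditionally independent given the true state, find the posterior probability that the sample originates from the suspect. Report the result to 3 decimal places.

With H the event that the sample originates from the suspect, the joint likelihood of the observed sequence is P(data|H) = 0.794·0.206 = 0.16356 and P(data|¬H) = 0.064·0.936 = 0.059904.
Bayes: P(H|data) = 0.093·0.16356 / (0.093·0.16356 + 0.907·0.059904) = 0.015211/0.069544 = 0.2187.

Posterior P(H) ≈ 0.219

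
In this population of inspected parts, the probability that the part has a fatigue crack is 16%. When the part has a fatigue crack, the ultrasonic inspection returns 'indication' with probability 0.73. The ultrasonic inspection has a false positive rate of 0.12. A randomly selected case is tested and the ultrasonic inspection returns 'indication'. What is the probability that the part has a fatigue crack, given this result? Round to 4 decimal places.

P(H | E) ≈ 0.5368

Write H for 'the part has a fatigue crack'. Prior odds H:¬H = 0.16/0.84 = 0.19048. For the 'indication' outcome, the likelihood ratio is 0.73/0.12 = 6.0833.
Posterior odds = 0.19048 × 6.0833 = 1.1587, so P(H|E) = 1.1587/(1+1.1587) = 0.5368.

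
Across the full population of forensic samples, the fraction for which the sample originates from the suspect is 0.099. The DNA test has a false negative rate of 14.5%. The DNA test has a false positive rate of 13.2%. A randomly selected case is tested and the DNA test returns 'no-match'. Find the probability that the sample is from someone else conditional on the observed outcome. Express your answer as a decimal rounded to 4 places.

P(¬H | E) ≈ 0.9820

Let H be the event that the sample originates from the suspect. P(H) = 0.099, so P(¬H) = 0.901. With E the 'no-match' result, P(E|H) = 0.145 and P(E|¬H) = 0.868.
P(E) = 0.145·0.099 + 0.868·0.901 = 0.014355 + 0.78207 = 0.79642.
By Bayes' theorem, P(H|E) = 0.014355 / 0.79642 = 0.0180. Hence P(¬H|E) = 1 − 0.0180 = 0.9820.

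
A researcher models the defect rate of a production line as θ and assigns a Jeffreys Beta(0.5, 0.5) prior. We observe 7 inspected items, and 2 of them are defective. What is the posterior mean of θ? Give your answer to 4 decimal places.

The binomial likelihood is conjugate to the Beta prior: with 2 successes and 5 failures, the posterior is Beta(0.5+2, 0.5+5) = Beta(2.5, 5.5).
E[θ | data] = 2.5/(2.5+5.5) = 0.3125.

Posterior mean ≈ 0.3125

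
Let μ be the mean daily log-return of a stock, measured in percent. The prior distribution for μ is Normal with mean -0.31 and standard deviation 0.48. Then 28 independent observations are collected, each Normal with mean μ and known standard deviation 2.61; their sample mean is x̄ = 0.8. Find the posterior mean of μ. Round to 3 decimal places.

With known σ, the Normal prior is conjugate. Weight on the data is w = (n/σ²)/(n/σ² + 1/τ₀²) = 4.11033/(4.11033+4.34028) = 0.48639.
Posterior mean = w·x̄ + (1−w)·μ₀ = 0.48639·0.8 + 0.51361·-0.31 = 0.230.

Posterior mean ≈ 0.230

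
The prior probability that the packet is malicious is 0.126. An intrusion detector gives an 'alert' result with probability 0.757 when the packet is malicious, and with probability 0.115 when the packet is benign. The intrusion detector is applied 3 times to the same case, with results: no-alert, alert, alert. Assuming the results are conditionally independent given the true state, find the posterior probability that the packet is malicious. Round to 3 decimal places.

Let H be the event that the packet is malicious; start with P(H) = 0.126. P('alert'|H) = 0.757, P('alert'|¬H) = 0.115.
Update on result 1 ('no-alert'): P(H) ← 0.243·0.1260 / (0.243·0.1260 + 0.885·0.8740) = 0.030618/0.80411 = 0.0381.
Update on result 2 ('alert'): P(H) ← 0.757·0.0381 / (0.757·0.0381 + 0.115·0.9619) = 0.028824/0.13945 = 0.2067.
Update on result 3 ('alert'): P(H) ← 0.757·0.2067 / (0.757·0.2067 + 0.115·0.7933) = 0.15648/0.24771 = 0.6317.

Posterior P(H) ≈ 0.632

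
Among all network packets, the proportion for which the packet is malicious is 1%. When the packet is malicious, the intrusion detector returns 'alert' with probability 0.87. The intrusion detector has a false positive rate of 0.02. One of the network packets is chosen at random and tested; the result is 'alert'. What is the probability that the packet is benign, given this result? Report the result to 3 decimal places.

P(¬H | E) ≈ 0.695

Write H for 'the packet is malicious'. Prior odds H:¬H = 0.01/0.99 = 0.010101. For the 'alert' outcome, the likelihood ratio is 0.87/0.02 = 43.500.
Posterior odds = 0.010101 × 43.500 = 0.43939, so P(H|E) = 0.43939/(1+0.43939) = 0.305. Then P(¬H|E) = 1 − 0.305 = 0.695.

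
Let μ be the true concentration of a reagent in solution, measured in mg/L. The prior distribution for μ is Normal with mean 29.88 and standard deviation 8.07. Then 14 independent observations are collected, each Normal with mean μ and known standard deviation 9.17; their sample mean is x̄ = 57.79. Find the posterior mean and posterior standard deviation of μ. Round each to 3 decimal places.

With known σ, the Normal prior is conjugate. Weight on the data is w = (n/σ²)/(n/σ² + 1/τ₀²) = 0.166490/(0.166490+0.0153551) = 0.91556.
Posterior mean = w·x̄ + (1−w)·μ₀ = 0.91556·57.79 + 0.084440·29.88 = 55.433. Posterior variance = 1/(0.166490+0.0153551) = 5.49917, so SD = 2.345.

Posterior mean ≈ 55.433; posterior SD ≈ 2.345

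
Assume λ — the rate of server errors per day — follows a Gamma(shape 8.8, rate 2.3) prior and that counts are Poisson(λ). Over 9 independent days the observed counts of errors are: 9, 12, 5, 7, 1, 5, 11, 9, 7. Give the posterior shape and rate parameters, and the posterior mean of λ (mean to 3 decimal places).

Posterior: Gamma(shape=74.8, rate=11.3); mean ≈ 6.619

Total count ∑xᵢ = 66 over n = 9 days.
Gamma is conjugate to the Poisson likelihood: posterior is Gamma(shape = 8.8+66 = 74.8, rate = 2.3+9 = 11.3).
E[λ | data] = 74.8/11.3 = 6.619.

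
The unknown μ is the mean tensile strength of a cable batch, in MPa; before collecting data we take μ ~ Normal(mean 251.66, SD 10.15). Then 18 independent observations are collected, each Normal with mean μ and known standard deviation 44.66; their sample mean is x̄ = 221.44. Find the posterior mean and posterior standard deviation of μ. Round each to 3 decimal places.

Posterior mean ≈ 237.100; posterior SD ≈ 7.307

Prior precision 1/τ₀² = 1/10.15² = 0.00970662; data precision n/σ² = 18/44.66² = 0.00902475.
Posterior precision = 0.00970662 + 0.00902475 = 0.0187314, giving posterior SD = 1/√0.0187314 = 7.307.
Posterior mean = (0.00970662·251.66 + 0.00902475·221.44) / 0.0187314 = 237.100.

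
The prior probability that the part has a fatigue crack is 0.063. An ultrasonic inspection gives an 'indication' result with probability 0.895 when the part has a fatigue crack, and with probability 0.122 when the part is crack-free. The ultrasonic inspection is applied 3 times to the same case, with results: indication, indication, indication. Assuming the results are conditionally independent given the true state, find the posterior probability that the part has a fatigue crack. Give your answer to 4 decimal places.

With H the event that the part has a fatigue crack, the joint likelihood of the observed sequence is P(data|H) = 0.895·0.895·0.895 = 0.71692 and P(data|¬H) = 0.122·0.122·0.122 = 0.0018158.
Bayes: P(H|data) = 0.063·0.71692 / (0.063·0.71692 + 0.937·0.0018158) = 0.045166/0.046867 = 0.9637.

Posterior P(H) ≈ 0.9637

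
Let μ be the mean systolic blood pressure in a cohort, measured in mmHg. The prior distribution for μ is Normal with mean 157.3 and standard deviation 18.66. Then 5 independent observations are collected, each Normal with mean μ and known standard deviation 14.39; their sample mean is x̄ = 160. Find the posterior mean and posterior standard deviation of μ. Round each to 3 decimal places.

Posterior mean ≈ 159.713; posterior SD ≈ 6.084

Prior precision 1/τ₀² = 1/18.66² = 0.00287195; data precision n/σ² = 5/14.39² = 0.0241462.
Posterior precision = 0.00287195 + 0.0241462 = 0.0270181, giving posterior SD = 1/√0.0270181 = 6.084.
Posterior mean = (0.00287195·157.3 + 0.0241462·160) / 0.0270181 = 159.713.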